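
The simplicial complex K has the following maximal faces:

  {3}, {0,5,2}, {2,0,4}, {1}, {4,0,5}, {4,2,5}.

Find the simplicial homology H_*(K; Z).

H_0 = Z^3,  H_1 = 0,  H_2 = Z.

Fix the vertex order 0 < 1 < 2 < 3 < 4 < 5 and write every simplex with vertices in increasing order. Then dim K = 2 and the simplices of K are:

  0-simplices (6): [0], [1], [2], [3], [4], [5]
  1-simplices (6): [0,2], [0,4], [0,5], [2,4], [2,5], [4,5]
  2-simplices (4): [0,2,4], [0,2,5], [0,4,5], [2,4,5]

so the chain groups are C_0 ≅ Z^6, C_1 ≅ Z^6, C_2 ≅ Z^4.

The boundary map ∂_1: C_1 → C_0 is given by ∂[p,q] = [q] − [p]. For instance
  ∂[0,2] = [2] − [0].
The 6×6 boundary matrix has rank 3 and Smith normal form diag(1,1,1).

Boundary ∂_2: C_2 → C_1 acts by ∂[p,q,r] = [q,r] − [p,r] + [p,q]. For instance
  ∂[2,4,5] = [4,5] − [2,5] + [2,4],
  ∂[0,2,5] = [2,5] − [0,5] + [0,2].
As a 6×4 matrix over Z this has rank 3, with invariant factors (1,1,1).

Reading off H_k = ker ∂_k / im ∂_{k+1}:

  H_0: rank C_0 − rank ∂_1 = 6 − 3 = 3, and the invariant factors of ∂_1 are all 1, so H_0 = Z^3.
  H_1: rank ker ∂_1 − rank ∂_2 = (6 − 3) − 3 = 0, and the invariant factors of ∂_2 are all 1, so H_1 = 0.
  H_2: rank ker ∂_2 − rank ∂_3 = (4 − 3) − 0 = 1, and there is no ∂_3, so H_2 = Z.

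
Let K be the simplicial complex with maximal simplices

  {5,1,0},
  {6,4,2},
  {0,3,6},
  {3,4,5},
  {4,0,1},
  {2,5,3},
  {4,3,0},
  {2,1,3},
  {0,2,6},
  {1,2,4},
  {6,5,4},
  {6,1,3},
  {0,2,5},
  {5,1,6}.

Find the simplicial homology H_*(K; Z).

H_0 ≅ Z,  H_1 ≅ Z^2,  H_2 ≅ Z.

Order the vertices as 0 < 1 < 2 < 3 < 4 < 5 < 6. Listing each simplex with vertices in this order, K has dimension 2 with simplices:

  0-simplices (7): [0], [1], [2], [3], [4], [5], [6]
  1-simplices (21): [0,1], [0,2], [0,3], [0,4], [0,5], [0,6], [1,2], [1,3], [1,4], [1,5], [1,6], [2,3], [2,4], [2,5], [2,6], [3,4], [3,5], [3,6], [4,5], [4,6], [5,6]
  2-simplices (14): [0,1,4], [0,1,5], [0,2,5], [0,2,6], [0,3,4], [0,3,6], [1,2,3], [1,2,4], [1,3,6], [1,5,6], [2,3,5], [2,4,6], [3,4,5], [4,5,6]

so the chain groups are C_0 ≅ Z^7, C_1 ≅ Z^21, C_2 ≅ Z^14.

The boundary map ∂_1: C_1 → C_0 is given by ∂[p,q] = [q] − [p]. For instance
  ∂[2,4] = [4] − [2].
This gives a 7×21 integer matrix of rank 6; reducing to Smith normal form yields diagonal entries (1,1,1,1,1,1).

∂_2: C_2 → C_1 maps a triangle to the signed sum of its edges. For instance
  ∂[1,2,4] = [2,4] − [1,4] + [1,2],
  ∂[0,1,5] = [1,5] − [0,5] + [0,1].
The 21×14 boundary matrix has rank 13 and Smith normal form diag(1,1,1,1,1,1,1,1,1,1,1,1,1).

Reading off H_k = ker ∂_k / im ∂_{k+1}:

  H_0: rank C_0 − rank ∂_1 = 7 − 6 = 1, and the invariant factors of ∂_1 are all 1, so H_0 ≅ Z.
  H_1: rank ker ∂_1 − rank ∂_2 = (21 − 6) − 13 = 2, and the invariant factors of ∂_2 are all 1, so H_1 ≅ Z^2.
  H_2: rank ker ∂_2 − rank ∂_3 = (14 − 13) − 0 = 1, and there is no ∂_3, so H_2 ≅ Z.

(K is a triangulation of the torus T^2.)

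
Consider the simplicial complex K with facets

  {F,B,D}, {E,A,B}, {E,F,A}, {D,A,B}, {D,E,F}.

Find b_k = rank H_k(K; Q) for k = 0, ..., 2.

Fix the vertex order A < B < D < E < F and write every simplex with vertices in increasing order. Then dim K = 2 and the simplices of K are:

  0-simplices (5): A, B, D, E, F
  1-simplices (10): AB, AD, AE, AF, BD, BE, BF, DE, DF, EF
  2-simplices (5): ABD, ABE, AEF, BDF, DEF

so the chain groups are C_0 ≅ Z^5, C_1 ≅ Z^10, C_2 ≅ Z^5.

The boundary map ∂_1: C_1 → C_0 is given by ∂[p,q] = [q] − [p].
The 5×10 boundary matrix has rank 4 and Smith normal form diag(1,1,1,1).

The boundary map ∂_2: C_2 → C_1 sends each 2-simplex [p,q,r] to [q,r] − [p,r] + [p,q]. For instance
  ∂ABD = BD − AD + AB,
  ∂DEF = EF − DF + DE.
The resulting 10×5 matrix has rank 5, and its Smith normal form has invariant factors (1,1,1,1,1).

Reading off H_k = ker ∂_k / im ∂_{k+1}:

  H_0: rank C_0 − rank ∂_1 = 5 − 4 = 1, and the invariant factors of ∂_1 are all 1, so H_0 ≅ Z.
  H_1: rank ker ∂_1 − rank ∂_2 = (10 − 4) − 5 = 1, and the invariant factors of ∂_2 are all 1, so H_1 ≅ Z.
  H_2: rank ker ∂_2 − rank ∂_3 = (5 − 5) − 0 = 0, and there is no ∂_3, so H_2 ≅ 0.

(K is a triangulation of the Möbius band.)

Hence the Betti numbers are b_0 = 1, b_1 = 1, b_2 = 0.

b_0 = 1, b_1 = 1, b_2 = 0.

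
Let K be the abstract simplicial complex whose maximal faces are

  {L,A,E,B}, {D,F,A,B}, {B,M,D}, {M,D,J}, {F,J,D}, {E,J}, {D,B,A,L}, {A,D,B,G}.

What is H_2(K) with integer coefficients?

We work with the vertex ordering A < B < D < E < F < G < J < L < M. The simplices of K, each written with vertices in increasing order, are:

  0-simplices (9): A, B, D, E, F, G, J, L, M
  1-simplices (21): AB, AD, AE, AF, AG, AL, BD, BE, BF, BG, BL, BM, DF, DG, DJ, DL, DM, EJ, EL, FJ, JM
  2-simplices (16): ABD, ABE, ABF, ABG, ABL, ADF, ADG, ADL, AEL, BDF, BDG, BDL, BDM, BEL, DFJ, DJM
  3-simplices (4): ABDF, ABDG, ABDL, ABEL

giving chain groups C_0 ≅ Z^9, C_1 ≅ Z^21, C_2 ≅ Z^16, C_3 ≅ Z^4.

Boundary ∂_1: C_1 → C_0 sends each edge [p,q] (with p < q) to q − p.
This gives a 9×21 integer matrix of rank 8; reducing to Smith normal form yields diagonal entries (1,1,1,1,1,1,1,1).

The boundary map ∂_2: C_2 → C_1 maps a triangle to the signed sum of its edges. For instance
  ∂BDL = DL − BL + BD,
  ∂ABL = BL − AL + AB.
This gives a 21×16 integer matrix of rank 12; reducing to Smith normal form yields diagonal entries (1,1,1,1,1,1,1,1,1,1,1,1).

∂_3: C_3 → C_2 sends each 3-simplex σ to the alternating sum Σ_i (−1)^i (σ with its i-th vertex removed). For instance
  ∂ABDG = BDG − ADG + ABG − ABD,
  ∂ABEL = BEL − AEL + ABL − ABE.
The 16×4 boundary matrix has rank 4 and Smith normal form diag(1,1,1,1).

From H_k ≅ ker(∂_k) / im(∂_{k+1}) we obtain:

  H_2: rank ker ∂_2 − rank ∂_3 = (16 − 12) − 4 = 0, and the invariant factors of ∂_3 are all 1, so H_2 ≅ 0.

H_2 ≅ 0.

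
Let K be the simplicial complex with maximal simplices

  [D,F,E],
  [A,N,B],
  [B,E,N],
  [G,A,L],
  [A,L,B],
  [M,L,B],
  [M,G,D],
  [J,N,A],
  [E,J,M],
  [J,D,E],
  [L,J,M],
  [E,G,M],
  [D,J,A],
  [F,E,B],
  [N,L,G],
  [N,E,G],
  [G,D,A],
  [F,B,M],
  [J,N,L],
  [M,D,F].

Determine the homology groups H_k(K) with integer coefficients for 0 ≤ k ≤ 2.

H_0 ≅ Z,  H_1 ≅ Z ⊕ Z_2,  H_2 = 0.

We work with the vertex ordering A < B < D < E < F < G < J < L < M < N. The simplices of K, each written with vertices in increasing order, are:

  0-simplices (10): A, B, D, E, F, G, J, L, M, N
  1-simplices (30): AB, AD, AG, AJ, AL, AN, BE, BF, BL, BM, BN, DE, DF, DG, DJ, DM, EF, EG, EJ, EM, EN, FM, GL, GM, GN, JL, JM, JN, LM, LN
  2-simplices (20): ABL, ABN, ADG, ADJ, AGL, AJN, BEF, BEN, BFM, BLM, DEF, DEJ, DFM, DGM, EGM, EGN, EJM, GLN, JLM, JLN

giving chain groups C_0 ≅ Z^10, C_1 ≅ Z^30, C_2 ≅ Z^20.

The boundary map ∂_1: C_1 → C_0 maps an edge to its endpoints' difference, ∂[p,q] = q − p. For instance
  ∂EN = N − E.
As a 10×30 matrix over Z this has rank 9, with invariant factors (1,1,1,1,1,1,1,1,1).

∂_2: C_2 → C_1 acts by ∂[p,q,r] = [q,r] − [p,r] + [p,q]. For instance
  ∂AGL = GL − AL + AG,
  ∂DGM = GM − DM + DG.
The resulting 30×20 matrix has rank 20, and its Smith normal form has invariant factors (1,1,1,1,1,1,1,1,1,1,1,1,1,1,1,1,1,1,1,2).

Now H_k = ker ∂_k / im ∂_{k+1}, so:

  H_0: rank C_0 − rank ∂_1 = 10 − 9 = 1, and the invariant factors of ∂_1 are all 1, so H_0 ≅ Z.
  H_1: rank ker ∂_1 − rank ∂_2 = (30 − 9) − 20 = 1, and ∂_2 has invariant factor 2 > 1, so H_1 ≅ Z ⊕ Z_2.
  H_2: rank ker ∂_2 − rank ∂_3 = (20 − 20) − 0 = 0, and there is no ∂_3, so H_2 ≅ 0.

As a check, the Euler characteristic is 10 − 30 + 20 = 0, which agrees with 1 − 1 + 0 = 0.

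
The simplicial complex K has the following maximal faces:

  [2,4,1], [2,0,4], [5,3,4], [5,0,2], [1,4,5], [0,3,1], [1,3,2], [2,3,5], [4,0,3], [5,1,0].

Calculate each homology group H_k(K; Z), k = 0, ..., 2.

Fix the vertex order 0 < 1 < 2 < 3 < 4 < 5 and write every simplex with vertices in increasing order. Then dim K = 2 and the simplices of K are:

  0-simplices (6): [0], [1], [2], [3], [4], [5]
  1-simplices (15): [0,1], [0,2], [0,3], [0,4], [0,5], [1,2], [1,3], [1,4], [1,5], [2,3], [2,4], [2,5], [3,4], [3,5], [4,5]
  2-simplices (10): [0,1,3], [0,1,5], [0,2,4], [0,2,5], [0,3,4], [1,2,3], [1,2,4], [1,4,5], [2,3,5], [3,4,5]

so the chain groups are C_0 ≅ Z^6, C_1 ≅ Z^15, C_2 ≅ Z^10.

The boundary map ∂_1: C_1 → C_0 maps an edge to its endpoints' difference, ∂[p,q] = q − p. For instance
  ∂[0,2] = [2] − [0].
The 6×15 boundary matrix has rank 5 and Smith normal form diag(1,1,1,1,1).

The boundary map ∂_2: C_2 → C_1 acts by ∂[p,q,r] = [q,r] − [p,r] + [p,q]. For instance
  ∂[0,2,4] = [2,4] − [0,4] + [0,2],
  ∂[0,2,5] = [2,5] − [0,5] + [0,2].
The 15×10 boundary matrix has rank 10 and Smith normal form diag(1,1,1,1,1,1,1,1,1,2).

Reading off H_k = ker ∂_k / im ∂_{k+1}:

  H_0: rank C_0 − rank ∂_1 = 6 − 5 = 1, and the invariant factors of ∂_1 are all 1, so H_0 = Z.
  H_1: rank ker ∂_1 − rank ∂_2 = (15 − 5) − 10 = 0, and ∂_2 has invariant factor 2 > 1, so H_1 = Z/2.
  H_2: rank ker ∂_2 − rank ∂_3 = (10 − 10) − 0 = 0, and there is no ∂_3, so H_2 = 0.

As a check, the Euler characteristic is 6 − 15 + 10 = 1, which agrees with 1 − 0 + 0 = 1.

H_0 ≅ Z,  H_1 ≅ Z/2,  H_2 = 0.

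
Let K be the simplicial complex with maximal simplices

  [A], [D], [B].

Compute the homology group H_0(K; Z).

H_0 ≅ Z^3.

K has 3 vertices.
rank ∂_0 = 0, rank ∂_1 = 0 ⇒ b_0 = 3 − 0 − 0 = 3. So H_0 ≅ Z^3.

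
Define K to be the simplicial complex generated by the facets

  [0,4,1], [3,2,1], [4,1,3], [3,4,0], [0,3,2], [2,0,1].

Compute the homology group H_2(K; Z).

K has 5 vertices, 9 edges, 6 triangles.
rank ∂_2 = 5, rank ∂_3 = 0 ⇒ b_2 = 6 − 5 − 0 = 1. So H_2 = Z.

H_2 ≅ Z.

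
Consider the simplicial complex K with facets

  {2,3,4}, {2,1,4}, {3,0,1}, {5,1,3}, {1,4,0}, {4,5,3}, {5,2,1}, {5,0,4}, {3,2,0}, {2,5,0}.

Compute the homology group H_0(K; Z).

Order the vertices as 0 < 1 < 2 < 3 < 4 < 5. Listing each simplex with vertices in this order, K has dimension 2 with simplices:

  0-simplices (6): [0], [1], [2], [3], [4], [5]
  1-simplices (15): [0,1], [0,2], [0,3], [0,4], [0,5], [1,2], [1,3], [1,4], [1,5], [2,3], [2,4], [2,5], [3,4], [3,5], [4,5]
  2-simplices (10): [0,1,3], [0,1,4], [0,2,3], [0,2,5], [0,4,5], [1,2,4], [1,2,5], [1,3,5], [2,3,4], [3,4,5]

giving chain groups C_0 ≅ Z^6, C_1 ≅ Z^15, C_2 ≅ Z^10.

The boundary map ∂_1: C_1 → C_0 maps an edge to its endpoints' difference, ∂[p,q] = q − p. For instance
  ∂[0,5] = [5] − [0].
The resulting 6×15 matrix has rank 5, and its Smith normal form has invariant factors (1,1,1,1,1).

The boundary map ∂_2: C_2 → C_1 sends each 2-simplex [p,q,r] to [q,r] − [p,r] + [p,q]. For instance
  ∂[0,1,4] = [1,4] − [0,4] + [0,1],
  ∂[2,3,4] = [3,4] − [2,4] + [2,3].
The resulting 15×10 matrix has rank 10, and its Smith normal form has invariant factors (1,1,1,1,1,1,1,1,1,2).

Now H_k = ker ∂_k / im ∂_{k+1}, so:

  H_0: rank C_0 − rank ∂_1 = 6 − 5 = 1, and the invariant factors of ∂_1 are all 1, so H_0 ≅ Z.

H_0 ≅ Z.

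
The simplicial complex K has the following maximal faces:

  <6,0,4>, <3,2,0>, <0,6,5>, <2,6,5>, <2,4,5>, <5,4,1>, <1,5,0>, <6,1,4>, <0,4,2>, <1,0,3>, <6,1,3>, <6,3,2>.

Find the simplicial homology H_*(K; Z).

We work with the vertex ordering 0 < 1 < 2 < 3 < 4 < 5 < 6. The simplices of K, each written with vertices in increasing order, are:

  0-simplices (7): [0], [1], [2], [3], [4], [5], [6]
  1-simplices (18): [0,1], [0,2], [0,3], [0,4], [0,5], [0,6], [1,3], [1,4], [1,5], [1,6], [2,3], [2,4], [2,5], [2,6], [3,6], [4,5], [4,6], [5,6]
  2-simplices (12): [0,1,3], [0,1,5], [0,2,3], [0,2,4], [0,4,6], [0,5,6], [1,3,6], [1,4,5], [1,4,6], [2,3,6], [2,4,5], [2,5,6]

giving chain groups C_0 ≅ Z^7, C_1 ≅ Z^18, C_2 ≅ Z^12.

The boundary map ∂_1: C_1 → C_0 sends each edge [p,q] (with p < q) to q − p. For instance
  ∂[4,5] = [5] − [4].
The 7×18 boundary matrix has rank 6 and Smith normal form diag(1,1,1,1,1,1).

Boundary ∂_2: C_2 → C_1 maps a triangle to the signed sum of its edges. For instance
  ∂[0,1,5] = [1,5] − [0,5] + [0,1],
  ∂[0,2,3] = [2,3] − [0,3] + [0,2].
The 18×12 boundary matrix has rank 12 and Smith normal form diag(1,1,1,1,1,1,1,1,1,1,1,2).

Now H_k = ker ∂_k / im ∂_{k+1}, so:

  H_0: rank C_0 − rank ∂_1 = 7 − 6 = 1, and the invariant factors of ∂_1 are all 1, so H_0 = Z.
  H_1: rank ker ∂_1 − rank ∂_2 = (18 − 6) − 12 = 0, and ∂_2 has invariant factor 2 > 1, so H_1 = Z_2.
  H_2: rank ker ∂_2 − rank ∂_3 = (12 − 12) − 0 = 0, and there is no ∂_3, so H_2 = 0.

H_0 = Z,  H_1 = Z_2,  H_2 = 0.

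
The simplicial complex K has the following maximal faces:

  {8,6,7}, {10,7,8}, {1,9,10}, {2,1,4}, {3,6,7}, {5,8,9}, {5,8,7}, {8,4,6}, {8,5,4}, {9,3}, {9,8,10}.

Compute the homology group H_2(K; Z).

H_2 ≅ 0.

Fix the vertex order 1 < 2 < 3 < 4 < 5 < 6 < 7 < 8 < 9 < 10 and write every simplex with vertices in increasing order. Then dim K = 2 and the simplices of K are:

  0-simplices (10): [1], [2], [3], [4], [5], [6], [7], [8], [9], [10]
  1-simplices (21): [1,2], [1,4], [1,9], [1,10], [2,4], [3,6], [3,7], [3,9], [4,5], [4,6], [4,8], [5,7], [5,8], [5,9], [6,7], [6,8], [7,8], [7,10], [8,9], [8,10], [9,10]
  2-simplices (10): [1,2,4], [1,9,10], [3,6,7], [4,5,8], [4,6,8], [5,7,8], [5,8,9], [6,7,8], [7,8,10], [8,9,10]

so the chain groups are C_0 ≅ Z^10, C_1 ≅ Z^21, C_2 ≅ Z^10.

The boundary map ∂_1: C_1 → C_0 is given by ∂[p,q] = [q] − [p]. For instance
  ∂[7,8] = [8] − [7].
The 10×21 boundary matrix has rank 9 and Smith normal form diag(1,1,1,1,1,1,1,1,1).

The boundary map ∂_2: C_2 → C_1 maps a triangle to the signed sum of its edges. For instance
  ∂[1,9,10] = [9,10] − [1,10] + [1,9],
  ∂[5,7,8] = [7,8] − [5,8] + [5,7].
The resulting 21×10 matrix has rank 10, and its Smith normal form has invariant factors (1,1,1,1,1,1,1,1,1,1).

Computing H_k = (kernel of ∂_k) / (image of ∂_{k+1}):

  H_2: rank ker ∂_2 − rank ∂_3 = (10 − 10) − 0 = 0, and there is no ∂_3, so H_2 = 0.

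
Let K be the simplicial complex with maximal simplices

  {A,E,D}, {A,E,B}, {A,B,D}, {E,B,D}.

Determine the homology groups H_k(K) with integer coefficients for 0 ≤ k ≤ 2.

H_0 = Z,  H_1 = 0,  H_2 = Z.

Take the total order A < B < D < E on the vertex set. Then K (dimension 2) consists of the simplices:

  0-simplices (4): A, B, D, E
  1-simplices (6): AB, AD, AE, BD, BE, DE
  2-simplices (4): ABD, ABE, ADE, BDE

so the chain groups are C_0 ≅ Z^4, C_1 ≅ Z^6, C_2 ≅ Z^4.

Boundary ∂_1: C_1 → C_0 is given by ∂[p,q] = [q] − [p]. For instance
  ∂AB = B − A.
As a 4×6 matrix over Z this has rank 3, with invariant factors (1,1,1).

Boundary ∂_2: C_2 → C_1 sends each 2-simplex [p,q,r] to [q,r] − [p,r] + [p,q]. For instance
  ∂BDE = DE − BE + BD,
  ∂ABE = BE − AE + AB.
This gives a 6×4 integer matrix of rank 3; reducing to Smith normal form yields diagonal entries (1,1,1).

Now H_k = ker ∂_k / im ∂_{k+1}, so:

  H_0: rank C_0 − rank ∂_1 = 4 − 3 = 1, and the invariant factors of ∂_1 are all 1, so H_0 = Z.
  H_1: rank ker ∂_1 − rank ∂_2 = (6 − 3) − 3 = 0, and the invariant factors of ∂_2 are all 1, so H_1 = 0.
  H_2: rank ker ∂_2 − rank ∂_3 = (4 − 3) − 0 = 1, and there is no ∂_3, so H_2 = Z.

As a check, the Euler characteristic is 4 − 6 + 4 = 2, which agrees with 1 − 0 + 1 = 2.
(K is a triangulation of the 2-sphere S^2.)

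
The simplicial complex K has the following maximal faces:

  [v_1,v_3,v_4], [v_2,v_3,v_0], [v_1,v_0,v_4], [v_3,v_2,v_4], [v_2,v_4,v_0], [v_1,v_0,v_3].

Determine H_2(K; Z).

H_2 = Z.

Take the total order v_0 < v_1 < v_2 < v_3 < v_4 on the vertex set. Then K (dimension 2) consists of the simplices:

  0-simplices (5): [v_0], [v_1], [v_2], [v_3], [v_4]
  1-simplices (9): [v_0,v_1], [v_0,v_2], [v_0,v_3], [v_0,v_4], [v_1,v_3], [v_1,v_4], [v_2,v_3], [v_2,v_4], [v_3,v_4]
  2-simplices (6): [v_0,v_1,v_3], [v_0,v_1,v_4], [v_0,v_2,v_3], [v_0,v_2,v_4], [v_1,v_3,v_4], [v_2,v_3,v_4]

giving chain groups C_0 ≅ Z^5, C_1 ≅ Z^9, C_2 ≅ Z^6.

∂_1: C_1 → C_0 sends each edge [p,q] (with p < q) to q − p.
The resulting 5×9 matrix has rank 4, and its Smith normal form has invariant factors (1,1,1,1).

Boundary ∂_2: C_2 → C_1 maps a triangle to the signed sum of its edges. For instance
  ∂[v_0,v_2,v_3] = [v_2,v_3] − [v_0,v_3] + [v_0,v_2],
  ∂[v_2,v_3,v_4] = [v_3,v_4] − [v_2,v_4] + [v_2,v_3].
This gives a 9×6 integer matrix of rank 5; reducing to Smith normal form yields diagonal entries (1,1,1,1,1).

Computing H_k = (kernel of ∂_k) / (image of ∂_{k+1}):

  H_2: rank ker ∂_2 − rank ∂_3 = (6 − 5) − 0 = 1, and there is no ∂_3, so H_2 ≅ Z.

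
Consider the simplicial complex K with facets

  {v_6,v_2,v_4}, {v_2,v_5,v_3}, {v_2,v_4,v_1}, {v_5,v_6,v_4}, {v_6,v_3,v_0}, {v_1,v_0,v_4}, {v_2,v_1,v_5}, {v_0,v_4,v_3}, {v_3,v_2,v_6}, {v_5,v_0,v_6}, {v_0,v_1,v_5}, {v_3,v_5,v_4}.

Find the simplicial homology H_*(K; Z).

H_0 ≅ Z,  H_1 ≅ Z/2Z,  H_2 = 0.

Order the vertices as v_0 < v_1 < v_2 < v_3 < v_4 < v_5 < v_6. Listing each simplex with vertices in this order, K has dimension 2 with simplices:

  0-simplices (7): [v_0], [v_1], [v_2], [v_3], [v_4], [v_5], [v_6]
  1-simplices (18): (18 of them)
  2-simplices (12): (12 of them)

giving chain groups C_0 ≅ Z^7, C_1 ≅ Z^18, C_2 ≅ Z^12.

The boundary map ∂_1: C_1 → C_0 sends each edge [p,q] (with p < q) to q − p. For instance
  ∂[v_3,v_6] = [v_6] − [v_3].
The resulting 7×18 matrix has rank 6, and its Smith normal form has invariant factors (1,1,1,1,1,1).

Boundary ∂_2: C_2 → C_1 maps a triangle to the signed sum of its edges. For instance
  ∂[v_2,v_4,v_6] = [v_4,v_6] − [v_2,v_6] + [v_2,v_4],
  ∂[v_2,v_3,v_6] = [v_3,v_6] − [v_2,v_6] + [v_2,v_3].
As a 18×12 matrix over Z this has rank 12, with invariant factors (1,1,1,1,1,1,1,1,1,1,1,2).

Computing H_k = (kernel of ∂_k) / (image of ∂_{k+1}):

  H_0: rank C_0 − rank ∂_1 = 7 − 6 = 1, and the invariant factors of ∂_1 are all 1, so H_0 = Z.
  H_1: rank ker ∂_1 − rank ∂_2 = (18 − 6) − 12 = 0, and ∂_2 has invariant factor 2 > 1, so H_1 = Z/2Z.
  H_2: rank ker ∂_2 − rank ∂_3 = (12 − 12) − 0 = 0, and there is no ∂_3, so H_2 = 0.

(K is a triangulation of the real projective plane RP^2.)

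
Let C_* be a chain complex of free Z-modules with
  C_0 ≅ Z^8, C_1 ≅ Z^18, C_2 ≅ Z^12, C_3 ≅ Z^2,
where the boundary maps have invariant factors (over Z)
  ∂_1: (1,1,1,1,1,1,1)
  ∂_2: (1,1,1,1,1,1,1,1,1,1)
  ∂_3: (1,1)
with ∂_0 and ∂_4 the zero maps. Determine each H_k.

H_0 = Z,  H_1 = Z,  H_2 = 0,  H_3 = 0.

H_0: b_0 = 8 − 0 − 7 = 1; torsion from ∂_1 factors > 1: none. So H_0 = Z.
H_1: b_1 = 18 − 7 − 10 = 1; torsion from ∂_2 factors > 1: none. So H_1 = Z.
H_2: b_2 = 12 − 10 − 2 = 0; torsion from ∂_3 factors > 1: none. So H_2 = 0.
H_3: b_3 = 2 − 2 − 0 = 0; torsion from ∂_4 factors > 1: none. So H_3 = 0.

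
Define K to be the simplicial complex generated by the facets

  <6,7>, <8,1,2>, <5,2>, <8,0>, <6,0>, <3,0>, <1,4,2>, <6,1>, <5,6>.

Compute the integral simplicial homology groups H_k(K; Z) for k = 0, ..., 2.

K has 9 vertices, 12 edges, 2 triangles.
rank ∂_0 = 0, rank ∂_1 = 8 ⇒ b_0 = 9 − 0 − 8 = 1; all invariant factors of ∂_1 are 1 so no torsion. So H_0 = Z.
rank ∂_1 = 8, rank ∂_2 = 2 ⇒ b_1 = 12 − 8 − 2 = 2; all invariant factors of ∂_2 are 1 so no torsion. So H_1 = Z^2.
rank ∂_2 = 2, rank ∂_3 = 0 ⇒ b_2 = 2 − 2 − 0 = 0. So H_2 = 0.

H_0 ≅ Z,  H_1 ≅ Z^2,  H_2 = 0.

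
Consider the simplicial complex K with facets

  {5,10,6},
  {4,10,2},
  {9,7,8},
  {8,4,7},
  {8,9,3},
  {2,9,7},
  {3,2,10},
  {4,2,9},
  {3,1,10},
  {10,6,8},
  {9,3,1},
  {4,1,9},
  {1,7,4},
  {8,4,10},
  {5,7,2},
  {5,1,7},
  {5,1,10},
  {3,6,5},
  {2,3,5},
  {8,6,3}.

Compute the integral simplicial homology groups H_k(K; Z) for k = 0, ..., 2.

H_0 = Z,  H_1 = Z ⊕ Z/2,  H_2 = 0.

We work with the vertex ordering 1 < 2 < 3 < 4 < 5 < 6 < 7 < 8 < 9 < 10. The simplices of K, each written with vertices in increasing order, are:

  0-simplices (10): [1], [2], [3], [4], [5], [6], [7], [8], [9], [10]
  1-simplices (30): (30 of them)
  2-simplices (20): (20 of them)

so the chain groups are C_0 ≅ Z^10, C_1 ≅ Z^30, C_2 ≅ Z^20.

The boundary map ∂_1: C_1 → C_0 is given by ∂[p,q] = [q] − [p]. For instance
  ∂[4,7] = [7] − [4].
This gives a 10×30 integer matrix of rank 9; reducing to Smith normal form yields diagonal entries (1,1,1,1,1,1,1,1,1).

∂_2: C_2 → C_1 sends each 2-simplex [p,q,r] to [q,r] − [p,r] + [p,q]. For instance
  ∂[6,8,10] = [8,10] − [6,10] + [6,8],
  ∂[7,8,9] = [8,9] − [7,9] + [7,8].
The resulting 30×20 matrix has rank 20, and its Smith normal form has invariant factors (1,1,1,1,1,1,1,1,1,1,1,1,1,1,1,1,1,1,1,2).

From H_k ≅ ker(∂_k) / im(∂_{k+1}) we obtain:

  H_0: rank C_0 − rank ∂_1 = 10 − 9 = 1, and the invariant factors of ∂_1 are all 1, so H_0 ≅ Z.
  H_1: rank ker ∂_1 − rank ∂_2 = (30 − 9) − 20 = 1, and ∂_2 has invariant factor 2 > 1, so H_1 ≅ Z ⊕ Z/2.
  H_2: rank ker ∂_2 − rank ∂_3 = (20 − 20) − 0 = 0, and there is no ∂_3, so H_2 ≅ 0.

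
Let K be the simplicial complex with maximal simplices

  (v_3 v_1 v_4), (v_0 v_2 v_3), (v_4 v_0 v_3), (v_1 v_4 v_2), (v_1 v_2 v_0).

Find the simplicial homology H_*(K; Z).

H_0 ≅ Z,  H_1 ≅ Z,  H_2 = 0.

Fix the vertex order v_0 < v_1 < v_2 < v_3 < v_4 and write every simplex with vertices in increasing order. Then dim K = 2 and the simplices of K are:

  0-simplices (5): [v_0], [v_1], [v_2], [v_3], [v_4]
  1-simplices (10): [v_0,v_1], [v_0,v_2], [v_0,v_3], [v_0,v_4], [v_1,v_2], [v_1,v_3], [v_1,v_4], [v_2,v_3], [v_2,v_4], [v_3,v_4]
  2-simplices (5): [v_0,v_1,v_2], [v_0,v_2,v_3], [v_0,v_3,v_4], [v_1,v_2,v_4], [v_1,v_3,v_4]

Hence C_0 ≅ Z^5, C_1 ≅ Z^10, C_2 ≅ Z^5.

∂_1: C_1 → C_0 maps an edge to its endpoints' difference, ∂[p,q] = q − p.
As a 5×10 matrix over Z this has rank 4, with invariant factors (1,1,1,1).

∂_2: C_2 → C_1 sends each 2-simplex [p,q,r] to [q,r] − [p,r] + [p,q]. For instance
  ∂[v_1,v_3,v_4] = [v_3,v_4] − [v_1,v_4] + [v_1,v_3],
  ∂[v_1,v_2,v_4] = [v_2,v_4] − [v_1,v_4] + [v_1,v_2].
As a 10×5 matrix over Z this has rank 5, with invariant factors (1,1,1,1,1).

Computing H_k = (kernel of ∂_k) / (image of ∂_{k+1}):

  H_0: rank C_0 − rank ∂_1 = 5 − 4 = 1, and the invariant factors of ∂_1 are all 1, so H_0 = Z.
  H_1: rank ker ∂_1 − rank ∂_2 = (10 − 4) − 5 = 1, and the invariant factors of ∂_2 are all 1, so H_1 = Z.
  H_2: rank ker ∂_2 − rank ∂_3 = (5 − 5) − 0 = 0, and there is no ∂_3, so H_2 = 0.

As a check, the Euler characteristic is 5 − 10 + 5 = 0, which agrees with 1 − 1 + 0 = 0.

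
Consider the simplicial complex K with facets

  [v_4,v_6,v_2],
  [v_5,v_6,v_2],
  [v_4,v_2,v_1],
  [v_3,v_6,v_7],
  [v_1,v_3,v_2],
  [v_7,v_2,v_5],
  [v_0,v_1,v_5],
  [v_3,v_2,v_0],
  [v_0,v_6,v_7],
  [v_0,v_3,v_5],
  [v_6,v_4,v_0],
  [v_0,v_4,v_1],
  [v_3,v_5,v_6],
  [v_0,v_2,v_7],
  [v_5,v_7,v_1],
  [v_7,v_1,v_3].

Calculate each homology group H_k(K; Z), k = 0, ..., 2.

H_0 ≅ Z,  H_1 ≅ Z^2,  H_2 ≅ Z.

Take the total order v_0 < v_1 < v_2 < v_3 < v_4 < v_5 < v_6 < v_7 on the vertex set. Then K (dimension 2) consists of the simplices:

  0-simplices (8): [v_0], [v_1], [v_2], [v_3], [v_4], [v_5], [v_6], [v_7]
  1-simplices (24): (24 of them)
  2-simplices (16): (16 of them)

Hence C_0 ≅ Z^8, C_1 ≅ Z^24, C_2 ≅ Z^16.

Boundary ∂_1: C_1 → C_0 is given by ∂[p,q] = [q] − [p]. For instance
  ∂[v_6,v_7] = [v_7] − [v_6].
The 8×24 boundary matrix has rank 7 and Smith normal form diag(1,1,1,1,1,1,1).

The boundary map ∂_2: C_2 → C_1 sends each 2-simplex [p,q,r] to [q,r] − [p,r] + [p,q]. For instance
  ∂[v_3,v_5,v_6] = [v_5,v_6] − [v_3,v_6] + [v_3,v_5],
  ∂[v_2,v_5,v_7] = [v_5,v_7] − [v_2,v_7] + [v_2,v_5].
As a 24×16 matrix over Z this has rank 15, with invariant factors (1,1,1,1,1,1,1,1,1,1,1,1,1,1,1).

From H_k ≅ ker(∂_k) / im(∂_{k+1}) we obtain:

  H_0: rank C_0 − rank ∂_1 = 8 − 7 = 1, and the invariant factors of ∂_1 are all 1, so H_0 ≅ Z.
  H_1: rank ker ∂_1 − rank ∂_2 = (24 − 7) − 15 = 2, and the invariant factors of ∂_2 are all 1, so H_1 ≅ Z^2.
  H_2: rank ker ∂_2 − rank ∂_3 = (16 − 15) − 0 = 1, and there is no ∂_3, so H_2 ≅ Z.

(K is a triangulation of the torus T^2.)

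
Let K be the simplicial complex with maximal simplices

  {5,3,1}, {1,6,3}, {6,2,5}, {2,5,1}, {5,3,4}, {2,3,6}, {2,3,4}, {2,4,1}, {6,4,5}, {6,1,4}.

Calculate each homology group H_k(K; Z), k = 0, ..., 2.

H_0 ≅ Z,  H_1 ≅ Z/2,  H_2 = 0.

Take the total order 1 < 2 < 3 < 4 < 5 < 6 on the vertex set. Then K (dimension 2) consists of the simplices:

  0-simplices (6): [1], [2], [3], [4], [5], [6]
  1-simplices (15): [1,2], [1,3], [1,4], [1,5], [1,6], [2,3], [2,4], [2,5], [2,6], [3,4], [3,5], [3,6], [4,5], [4,6], [5,6]
  2-simplices (10): [1,2,4], [1,2,5], [1,3,5], [1,3,6], [1,4,6], [2,3,4], [2,3,6], [2,5,6], [3,4,5], [4,5,6]

so the chain groups are C_0 ≅ Z^6, C_1 ≅ Z^15, C_2 ≅ Z^10.

The boundary map ∂_1: C_1 → C_0 is given by ∂[p,q] = [q] − [p].
The resulting 6×15 matrix has rank 5, and its Smith normal form has invariant factors (1,1,1,1,1).

The boundary map ∂_2: C_2 → C_1 acts by ∂[p,q,r] = [q,r] − [p,r] + [p,q]. For instance
  ∂[3,4,5] = [4,5] − [3,5] + [3,4],
  ∂[2,3,6] = [3,6] − [2,6] + [2,3].
This gives a 15×10 integer matrix of rank 10; reducing to Smith normal form yields diagonal entries (1,1,1,1,1,1,1,1,1,2).

Reading off H_k = ker ∂_k / im ∂_{k+1}:

  H_0: rank C_0 − rank ∂_1 = 6 − 5 = 1, and the invariant factors of ∂_1 are all 1, so H_0 = Z.
  H_1: rank ker ∂_1 − rank ∂_2 = (15 − 5) − 10 = 0, and ∂_2 has invariant factor 2 > 1, so H_1 = Z/2.
  H_2: rank ker ∂_2 − rank ∂_3 = (10 − 10) − 0 = 0, and there is no ∂_3, so H_2 = 0.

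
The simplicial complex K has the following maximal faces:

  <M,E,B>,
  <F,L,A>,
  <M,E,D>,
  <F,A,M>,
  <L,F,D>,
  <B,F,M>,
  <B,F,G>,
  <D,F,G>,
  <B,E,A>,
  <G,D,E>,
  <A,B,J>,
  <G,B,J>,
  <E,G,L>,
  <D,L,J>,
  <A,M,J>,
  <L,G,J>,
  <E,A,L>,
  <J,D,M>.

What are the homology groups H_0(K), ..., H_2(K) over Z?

H_0 = Z,  H_1 = Z ⊕ Z_2,  H_2 = 0.

Order the vertices as A < B < D < E < F < G < J < L < M. Listing each simplex with vertices in this order, K has dimension 2 with simplices:

  0-simplices (9): A, B, D, E, F, G, J, L, M
  1-simplices (27): AB, AE, AF, AJ, AL, AM, BE, BF, BG, BJ, BM, DE, DF, DG, DJ, DL, DM, EG, EL, EM, FG, FL, FM, GJ, GL, JL, JM
  2-simplices (18): ABE, ABJ, AEL, AFL, AFM, AJM, BEM, BFG, BFM, BGJ, DEG, DEM, DFG, DFL, DJL, DJM, EGL, GJL

giving chain groups C_0 ≅ Z^9, C_1 ≅ Z^27, C_2 ≅ Z^18.

∂_1: C_1 → C_0 is given by ∂[p,q] = [q] − [p].
As a 9×27 matrix over Z this has rank 8, with invariant factors (1,1,1,1,1,1,1,1).

∂_2: C_2 → C_1 sends each 2-simplex [p,q,r] to [q,r] − [p,r] + [p,q]. For instance
  ∂DFG = FG − DG + DF,
  ∂DFL = FL − DL + DF.
As a 27×18 matrix over Z this has rank 18, with invariant factors (1,1,1,1,1,1,1,1,1,1,1,1,1,1,1,1,1,2).

Now H_k = ker ∂_k / im ∂_{k+1}, so:

  H_0: rank C_0 − rank ∂_1 = 9 − 8 = 1, and the invariant factors of ∂_1 are all 1, so H_0 = Z.
  H_1: rank ker ∂_1 − rank ∂_2 = (27 − 8) − 18 = 1, and ∂_2 has invariant factor 2 > 1, so H_1 = Z ⊕ Z_2.
  H_2: rank ker ∂_2 − rank ∂_3 = (18 − 18) − 0 = 0, and there is no ∂_3, so H_2 = 0.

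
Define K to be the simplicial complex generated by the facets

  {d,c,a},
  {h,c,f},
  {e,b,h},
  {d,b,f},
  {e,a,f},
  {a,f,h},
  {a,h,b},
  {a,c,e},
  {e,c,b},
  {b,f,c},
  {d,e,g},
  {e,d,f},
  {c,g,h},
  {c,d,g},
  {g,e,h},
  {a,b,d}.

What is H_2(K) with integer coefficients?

We work with the vertex ordering a < b < c < d < e < f < g < h. The simplices of K, each written with vertices in increasing order, are:

  0-simplices (8): a, b, c, d, e, f, g, h
  1-simplices (24): ab, ac, ad, ae, af, ah, bc, bd, be, bf, bh, cd, ce, cf, cg, ch, de, df, dg, ef, eg, eh, fh, gh
  2-simplices (16): abd, abh, acd, ace, aef, afh, bce, bcf, bdf, beh, cdg, cfh, cgh, def, deg, egh

so the chain groups are C_0 ≅ Z^8, C_1 ≅ Z^24, C_2 ≅ Z^16.

The boundary map ∂_1: C_1 → C_0 is given by ∂[p,q] = [q] − [p]. For instance
  ∂cf = f − c.
This gives a 8×24 integer matrix of rank 7; reducing to Smith normal form yields diagonal entries (1,1,1,1,1,1,1).

The boundary map ∂_2: C_2 → C_1 acts by ∂[p,q,r] = [q,r] − [p,r] + [p,q]. For instance
  ∂acd = cd − ad + ac,
  ∂aef = ef − af + ae.
The resulting 24×16 matrix has rank 15, and its Smith normal form has invariant factors (1,1,1,1,1,1,1,1,1,1,1,1,1,1,1).

Computing H_k = (kernel of ∂_k) / (image of ∂_{k+1}):

  H_2: rank ker ∂_2 − rank ∂_3 = (16 − 15) − 0 = 1, and there is no ∂_3, so H_2 = Z.

H_2 ≅ Z.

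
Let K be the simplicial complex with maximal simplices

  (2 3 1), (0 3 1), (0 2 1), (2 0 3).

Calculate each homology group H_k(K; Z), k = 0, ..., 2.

H_0 = Z,  H_1 = 0,  H_2 = Z.

Take the total order 0 < 1 < 2 < 3 on the vertex set. Then K (dimension 2) consists of the simplices:

  0-simplices (4): [0], [1], [2], [3]
  1-simplices (6): [0,1], [0,2], [0,3], [1,2], [1,3], [2,3]
  2-simplices (4): [0,1,2], [0,1,3], [0,2,3], [1,2,3]

Hence C_0 ≅ Z^4, C_1 ≅ Z^6, C_2 ≅ Z^4.

Boundary ∂_1: C_1 → C_0 sends each edge [p,q] (with p < q) to q − p. For instance
  ∂[0,1] = [1] − [0].
The resulting 4×6 matrix has rank 3, and its Smith normal form has invariant factors (1,1,1).

The boundary map ∂_2: C_2 → C_1 sends each 2-simplex [p,q,r] to [q,r] − [p,r] + [p,q]. For instance
  ∂[0,2,3] = [2,3] − [0,3] + [0,2],
  ∂[0,1,2] = [1,2] − [0,2] + [0,1].
This gives a 6×4 integer matrix of rank 3; reducing to Smith normal form yields diagonal entries (1,1,1).

Computing H_k = (kernel of ∂_k) / (image of ∂_{k+1}):

  H_0: rank C_0 − rank ∂_1 = 4 − 3 = 1, and the invariant factors of ∂_1 are all 1, so H_0 = Z.
  H_1: rank ker ∂_1 − rank ∂_2 = (6 − 3) − 3 = 0, and the invariant factors of ∂_2 are all 1, so H_1 = 0.
  H_2: rank ker ∂_2 − rank ∂_3 = (4 − 3) − 0 = 1, and there is no ∂_3, so H_2 = Z.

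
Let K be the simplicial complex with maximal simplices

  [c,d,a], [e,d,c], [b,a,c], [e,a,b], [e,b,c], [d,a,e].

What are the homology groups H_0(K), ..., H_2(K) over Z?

H_0 ≅ Z,  H_1 = 0,  H_2 ≅ Z.

We work with the vertex ordering a < b < c < d < e. The simplices of K, each written with vertices in increasing order, are:

  0-simplices (5): a, b, c, d, e
  1-simplices (9): ab, ac, ad, ae, bc, be, cd, ce, de
  2-simplices (6): abc, abe, acd, ade, bce, cde

giving chain groups C_0 ≅ Z^5, C_1 ≅ Z^9, C_2 ≅ Z^6.

The boundary map ∂_1: C_1 → C_0 is given by ∂[p,q] = [q] − [p]. For instance
  ∂ad = d − a.
The 5×9 boundary matrix has rank 4 and Smith normal form diag(1,1,1,1).

The boundary map ∂_2: C_2 → C_1 maps a triangle to the signed sum of its edges. For instance
  ∂abc = bc − ac + ab,
  ∂acd = cd − ad + ac.
This gives a 9×6 integer matrix of rank 5; reducing to Smith normal form yields diagonal entries (1,1,1,1,1).

Now H_k = ker ∂_k / im ∂_{k+1}, so:

  H_0: rank C_0 − rank ∂_1 = 5 − 4 = 1, and the invariant factors of ∂_1 are all 1, so H_0 ≅ Z.
  H_1: rank ker ∂_1 − rank ∂_2 = (9 − 4) − 5 = 0, and the invariant factors of ∂_2 are all 1, so H_1 ≅ 0.
  H_2: rank ker ∂_2 − rank ∂_3 = (6 − 5) − 0 = 1, and there is no ∂_3, so H_2 ≅ Z.

As a check, the Euler characteristic is 5 − 9 + 6 = 2, which agrees with 1 − 0 + 1 = 2.
(K is a triangulation of the 2-sphere S^2.)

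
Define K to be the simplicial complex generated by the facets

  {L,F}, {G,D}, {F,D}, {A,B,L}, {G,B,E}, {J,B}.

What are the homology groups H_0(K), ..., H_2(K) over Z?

H_0 ≅ Z,  H_1 ≅ Z,  H_2 = 0.

We work with the vertex ordering A < B < D < E < F < G < J < L. The simplices of K, each written with vertices in increasing order, are:

  0-simplices (8): A, B, D, E, F, G, J, L
  1-simplices (10): AB, AL, BE, BG, BJ, BL, DF, DG, EG, FL
  2-simplices (2): ABL, BEG

Hence C_0 ≅ Z^8, C_1 ≅ Z^10, C_2 ≅ Z^2.

Boundary ∂_1: C_1 → C_0 sends each edge [p,q] (with p < q) to q − p. For instance
  ∂BJ = J − B.
As a 8×10 matrix over Z this has rank 7, with invariant factors (1,1,1,1,1,1,1).

Boundary ∂_2: C_2 → C_1 maps a triangle to the signed sum of its edges. For instance
  ∂ABL = BL − AL + AB,
  ∂BEG = EG − BG + BE.
The resulting 10×2 matrix has rank 2, and its Smith normal form has invariant factors (1,1).

Computing H_k = (kernel of ∂_k) / (image of ∂_{k+1}):

  H_0: rank C_0 − rank ∂_1 = 8 − 7 = 1, and the invariant factors of ∂_1 are all 1, so H_0 ≅ Z.
  H_1: rank ker ∂_1 − rank ∂_2 = (10 − 7) − 2 = 1, and the invariant factors of ∂_2 are all 1, so H_1 ≅ Z.
  H_2: rank ker ∂_2 − rank ∂_3 = (2 − 2) − 0 = 0, and there is no ∂_3, so H_2 ≅ 0.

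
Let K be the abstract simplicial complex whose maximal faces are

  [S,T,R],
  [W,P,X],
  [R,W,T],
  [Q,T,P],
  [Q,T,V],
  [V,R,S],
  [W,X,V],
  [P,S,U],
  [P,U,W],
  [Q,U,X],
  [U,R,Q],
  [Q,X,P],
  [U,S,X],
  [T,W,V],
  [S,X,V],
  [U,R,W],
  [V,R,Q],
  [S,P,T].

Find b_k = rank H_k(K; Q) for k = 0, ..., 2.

Take the total order P < Q < R < S < T < U < V < W < X on the vertex set. Then K (dimension 2) consists of the simplices:

  0-simplices (9): P, Q, R, S, T, U, V, W, X
  1-simplices (27): PQ, PS, PT, PU, PW, PX, QR, QT, QU, QV, QX, RS, RT, RU, RV, RW, ST, SU, SV, SX, TV, TW, UW, UX, VW, VX, WX
  2-simplices (18): PQT, PQX, PST, PSU, PUW, PWX, QRU, QRV, QTV, QUX, RST, RSV, RTW, RUW, SUX, SVX, TVW, VWX

Hence C_0 ≅ Z^9, C_1 ≅ Z^27, C_2 ≅ Z^18.

∂_1: C_1 → C_0 is given by ∂[p,q] = [q] − [p]. For instance
  ∂TV = V − T.
The 9×27 boundary matrix has rank 8 and Smith normal form diag(1,1,1,1,1,1,1,1).

The boundary map ∂_2: C_2 → C_1 maps a triangle to the signed sum of its edges. For instance
  ∂PWX = WX − PX + PW,
  ∂QUX = UX − QX + QU.
As a 27×18 matrix over Z this has rank 18, with invariant factors (1,1,1,1,1,1,1,1,1,1,1,1,1,1,1,1,1,2).

From H_k ≅ ker(∂_k) / im(∂_{k+1}) we obtain:

  H_0: rank C_0 − rank ∂_1 = 9 − 8 = 1, and the invariant factors of ∂_1 are all 1, so H_0 = Z.
  H_1: rank ker ∂_1 − rank ∂_2 = (27 − 8) − 18 = 1, and ∂_2 has invariant factor 2 > 1, so H_1 = Z ⊕ Z/2Z.
  H_2: rank ker ∂_2 − rank ∂_3 = (18 − 18) − 0 = 0, and there is no ∂_3, so H_2 = 0.

(K is a triangulation of the Klein bottle.)

Hence the Betti numbers are b_0 = 1, b_1 = 1, b_2 = 0.

b_0 = 1, b_1 = 1, b_2 = 0.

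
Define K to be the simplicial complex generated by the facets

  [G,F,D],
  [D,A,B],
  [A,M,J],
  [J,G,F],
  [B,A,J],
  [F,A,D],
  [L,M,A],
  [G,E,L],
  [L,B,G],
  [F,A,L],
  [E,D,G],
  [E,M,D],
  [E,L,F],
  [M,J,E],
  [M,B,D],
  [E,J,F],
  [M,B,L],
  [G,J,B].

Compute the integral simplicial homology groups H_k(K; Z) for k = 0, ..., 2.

Fix the vertex order A < B < D < E < F < G < J < L < M and write every simplex with vertices in increasing order. Then dim K = 2 and the simplices of K are:

  0-simplices (9): A, B, D, E, F, G, J, L, M
  1-simplices (27): AB, AD, AF, AJ, AL, AM, BD, BG, BJ, BL, BM, DE, DF, DG, DM, EF, EG, EJ, EL, EM, FG, FJ, FL, GJ, GL, JM, LM
  2-simplices (18): ABD, ABJ, ADF, AFL, AJM, ALM, BDM, BGJ, BGL, BLM, DEG, DEM, DFG, EFJ, EFL, EGL, EJM, FGJ

giving chain groups C_0 ≅ Z^9, C_1 ≅ Z^27, C_2 ≅ Z^18.

∂_1: C_1 → C_0 is given by ∂[p,q] = [q] − [p].
As a 9×27 matrix over Z this has rank 8, with invariant factors (1,1,1,1,1,1,1,1).

The boundary map ∂_2: C_2 → C_1 maps a triangle to the signed sum of its edges. For instance
  ∂BDM = DM − BM + BD,
  ∂BLM = LM − BM + BL.
The 27×18 boundary matrix has rank 18 and Smith normal form diag(1,1,1,1,1,1,1,1,1,1,1,1,1,1,1,1,1,2).

Reading off H_k = ker ∂_k / im ∂_{k+1}:

  H_0: rank C_0 − rank ∂_1 = 9 − 8 = 1, and the invariant factors of ∂_1 are all 1, so H_0 ≅ Z.
  H_1: rank ker ∂_1 − rank ∂_2 = (27 − 8) − 18 = 1, and ∂_2 has invariant factor 2 > 1, so H_1 ≅ Z ⊕ Z/2Z.
  H_2: rank ker ∂_2 − rank ∂_3 = (18 − 18) − 0 = 0, and there is no ∂_3, so H_2 ≅ 0.

As a check, the Euler characteristic is 9 − 27 + 18 = 0, which agrees with 1 − 1 + 0 = 0.

H_0 = Z,  H_1 = Z ⊕ Z/2Z,  H_2 = 0.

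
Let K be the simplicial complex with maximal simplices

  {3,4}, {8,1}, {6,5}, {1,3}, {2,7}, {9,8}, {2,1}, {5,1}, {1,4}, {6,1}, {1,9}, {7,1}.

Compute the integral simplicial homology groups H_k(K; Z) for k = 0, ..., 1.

Order the vertices as 1 < 2 < 3 < 4 < 5 < 6 < 7 < 8 < 9. Listing each simplex with vertices in this order, K has dimension 1 with simplices:

  0-simplices (9): [1], [2], [3], [4], [5], [6], [7], [8], [9]
  1-simplices (12): [1,2], [1,3], [1,4], [1,5], [1,6], [1,7], [1,8], [1,9], [2,7], [3,4], [5,6], [8,9]

so the chain groups are C_0 ≅ Z^9, C_1 ≅ Z^12.

The boundary map ∂_1: C_1 → C_0 maps an edge to its endpoints' difference, ∂[p,q] = q − p.
This gives a 9×12 integer matrix of rank 8; reducing to Smith normal form yields diagonal entries (1,1,1,1,1,1,1,1).

Reading off H_k = ker ∂_k / im ∂_{k+1}:

  H_0: rank C_0 − rank ∂_1 = 9 − 8 = 1, and the invariant factors of ∂_1 are all 1, so H_0 = Z.
  H_1: rank ker ∂_1 − rank ∂_2 = (12 − 8) − 0 = 4, and there is no ∂_2, so H_1 = Z^4.

As a check, the Euler characteristic is 9 − 12 = -3, which agrees with 1 − 4 = -3.

H_0 = Z,  H_1 = Z^4.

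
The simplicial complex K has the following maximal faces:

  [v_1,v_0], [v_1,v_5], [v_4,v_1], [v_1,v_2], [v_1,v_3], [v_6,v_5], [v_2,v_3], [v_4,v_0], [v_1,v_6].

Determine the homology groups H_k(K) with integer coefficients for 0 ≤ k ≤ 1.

H_0 = Z,  H_1 = Z^3.

Order the vertices as v_0 < v_1 < v_2 < v_3 < v_4 < v_5 < v_6. Listing each simplex with vertices in this order, K has dimension 1 with simplices:

  0-simplices (7): [v_0], [v_1], [v_2], [v_3], [v_4], [v_5], [v_6]
  1-simplices (9): [v_0,v_1], [v_0,v_4], [v_1,v_2], [v_1,v_3], [v_1,v_4], [v_1,v_5], [v_1,v_6], [v_2,v_3], [v_5,v_6]

giving chain groups C_0 ≅ Z^7, C_1 ≅ Z^9.

The boundary map ∂_1: C_1 → C_0 maps an edge to its endpoints' difference, ∂[p,q] = q − p.
The resulting 7×9 matrix has rank 6, and its Smith normal form has invariant factors (1,1,1,1,1,1).

Reading off H_k = ker ∂_k / im ∂_{k+1}:

  H_0: rank C_0 − rank ∂_1 = 7 − 6 = 1, and the invariant factors of ∂_1 are all 1, so H_0 ≅ Z.
  H_1: rank ker ∂_1 − rank ∂_2 = (9 − 6) − 0 = 3, and there is no ∂_2, so H_1 ≅ Z^3.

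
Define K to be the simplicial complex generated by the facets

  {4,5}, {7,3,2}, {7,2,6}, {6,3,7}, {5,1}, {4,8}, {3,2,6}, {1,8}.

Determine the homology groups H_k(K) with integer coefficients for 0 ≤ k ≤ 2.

H_0 = Z^2,  H_1 = Z,  H_2 = Z.

We work with the vertex ordering 1 < 2 < 3 < 4 < 5 < 6 < 7 < 8. The simplices of K, each written with vertices in increasing order, are:

  0-simplices (8): [1], [2], [3], [4], [5], [6], [7], [8]
  1-simplices (10): [1,5], [1,8], [2,3], [2,6], [2,7], [3,6], [3,7], [4,5], [4,8], [6,7]
  2-simplices (4): [2,3,6], [2,3,7], [2,6,7], [3,6,7]

Hence C_0 ≅ Z^8, C_1 ≅ Z^10, C_2 ≅ Z^4.

Boundary ∂_1: C_1 → C_0 maps an edge to its endpoints' difference, ∂[p,q] = q − p.
The 8×10 boundary matrix has rank 6 and Smith normal form diag(1,1,1,1,1,1).

∂_2: C_2 → C_1 acts by ∂[p,q,r] = [q,r] − [p,r] + [p,q]. For instance
  ∂[2,3,6] = [3,6] − [2,6] + [2,3],
  ∂[3,6,7] = [6,7] − [3,7] + [3,6].
This gives a 10×4 integer matrix of rank 3; reducing to Smith normal form yields diagonal entries (1,1,1).

Reading off H_k = ker ∂_k / im ∂_{k+1}:

  H_0: rank C_0 − rank ∂_1 = 8 − 6 = 2, and the invariant factors of ∂_1 are all 1, so H_0 ≅ Z^2.
  H_1: rank ker ∂_1 − rank ∂_2 = (10 − 6) − 3 = 1, and the invariant factors of ∂_2 are all 1, so H_1 ≅ Z.
  H_2: rank ker ∂_2 − rank ∂_3 = (4 − 3) − 0 = 1, and there is no ∂_3, so H_2 ≅ Z.

(K is a triangulation of the disjoint union of the 2-sphere S^2 and the circle S^1.)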